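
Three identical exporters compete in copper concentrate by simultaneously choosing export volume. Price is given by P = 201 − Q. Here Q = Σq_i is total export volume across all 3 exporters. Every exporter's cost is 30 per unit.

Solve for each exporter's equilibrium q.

42.75

A representative exporter's profit is π_i = q_i(201 − Q) − 30q_i, with Q = q_i + Σ_{j≠i} q_j.
First-order condition: 171 − 2q_i − Σ_{j≠i} q_j = 0.
Imposing symmetry (q_j = q for all j) turns Σ_{j≠i} q_j into 2q, so 171 = 4q and q = 42.75.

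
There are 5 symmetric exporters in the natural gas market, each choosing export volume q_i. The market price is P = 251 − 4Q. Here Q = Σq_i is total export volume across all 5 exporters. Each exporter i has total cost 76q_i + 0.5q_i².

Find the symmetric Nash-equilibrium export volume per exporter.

A representative exporter's profit is π_i = q_i(251 − 4Q) − 76q_i − 0.5q_i², with Q = q_i + Σ_{j≠i} q_j.
First-order condition: 175 − 9q_i − 4Σ_{j≠i} q_j = 0.
With identical exporters, set every q_j = q: then 175 − 9q − 16q = 0, i.e. q = 175/25 = 7.

7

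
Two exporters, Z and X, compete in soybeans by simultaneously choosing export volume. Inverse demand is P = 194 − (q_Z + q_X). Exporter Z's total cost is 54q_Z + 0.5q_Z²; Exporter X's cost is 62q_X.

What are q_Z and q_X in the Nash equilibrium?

Exporter Z's profit: π = q_Z(194 − (q_Z + q_X)) − 54q_Z − 0.5q_Z².
∂π/∂q_Z = 140 − 3q_Z − q_X = 0, so q_Z = 140/3 − (1/3)q_X.
For X: ∂π/∂q_X = 132 − 2q_X − q_Z = 0 ⇒ q_X = 66 − 0.5q_Z.
Solving the two reaction functions simultaneously: (1 − (−1/3)(−0.5))q_Z = 140/3 − (1/3)·66, so (5/6)q_Z = 74/3 and q_Z = 29.6.
Then q_X = 66 − 0.5·29.6 = 51.2.

29.6, 51.2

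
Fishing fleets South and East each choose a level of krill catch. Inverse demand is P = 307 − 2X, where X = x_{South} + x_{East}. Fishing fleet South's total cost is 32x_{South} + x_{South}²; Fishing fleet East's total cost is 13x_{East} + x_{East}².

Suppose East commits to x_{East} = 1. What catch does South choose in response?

45.5

Fishing fleet South's profit: π = x_{South}(307 − 2(x_{South} + x_{East})) − 32x_{South} − x_{South}².
∂π/∂x_{South} = 275 − 6x_{South} − 2x_{East} = 0, so x_{South} = 275/6 − (1/3)x_{East}.
At x_{East} = 1: x_{South} = 275/6 − (1/3)·1 = 45.5.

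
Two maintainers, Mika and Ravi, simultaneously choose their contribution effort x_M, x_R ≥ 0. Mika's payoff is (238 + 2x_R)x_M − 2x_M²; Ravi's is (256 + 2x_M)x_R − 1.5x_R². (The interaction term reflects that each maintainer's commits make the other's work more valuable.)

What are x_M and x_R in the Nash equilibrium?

Expanding Mika's payoff: 238x_M + 2x_Rx_M − 2x_M².
∂π/∂x_M = 238 + 2x_R − 4x_M = 0, so x_M = 59.5 + 0.5x_R.
Likewise for Ravi: x_R = 256/3 + (2/3)x_M.
Substituting the second reaction function into the first: x_M = 59.5 + 0.5(256/3 + (2/3)x_M), which gives (2/3)x_M = 613/6 ⇒ x_M = 153.25.
Then x_R = 256/3 + (2/3)·153.25 = 187.5.

153.25, 187.5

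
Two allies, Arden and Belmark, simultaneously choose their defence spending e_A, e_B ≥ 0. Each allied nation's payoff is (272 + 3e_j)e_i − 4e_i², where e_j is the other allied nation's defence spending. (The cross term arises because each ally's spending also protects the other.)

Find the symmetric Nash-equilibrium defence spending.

Arden's payoff is (272 + 3e_B)e_A − 4e_A².
∂π/∂e_A = 272 + 3e_B − 8e_A = 0, so e_A = 34 + 0.375e_B.
Setting e_A = e_B in the reaction function: e_A = 34 + 0.375e_A, so e_A = 34 / 0.625 = 54.4.

54.4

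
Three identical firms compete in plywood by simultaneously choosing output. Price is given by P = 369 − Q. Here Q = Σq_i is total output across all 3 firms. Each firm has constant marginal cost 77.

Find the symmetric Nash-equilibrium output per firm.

A representative firm's profit is π_i = q_i(369 − Q) − 77q_i, with Q = q_i + Σ_{j≠i} q_j.
First-order condition: 292 − 2q_i − Σ_{j≠i} q_j = 0.
Imposing symmetry (q_j = q for all j) turns Σ_{j≠i} q_j into 2q, so 292 = 4q and q = 73.

73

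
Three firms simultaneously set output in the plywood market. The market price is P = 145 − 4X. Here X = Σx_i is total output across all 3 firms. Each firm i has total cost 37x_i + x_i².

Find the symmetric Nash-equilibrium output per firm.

6

A representative firm's profit is π_i = x_i(145 − 4X) − 37x_i − x_i², with X = x_i + Σ_{j≠i} x_j.
First-order condition: 108 − 10x_i − 4Σ_{j≠i} x_j = 0.
In a symmetric equilibrium every firm chooses the same x, so Σ_{j≠i} x_j = 2x. The condition becomes 108 − 18x = 0, giving x = 108/18 = 6.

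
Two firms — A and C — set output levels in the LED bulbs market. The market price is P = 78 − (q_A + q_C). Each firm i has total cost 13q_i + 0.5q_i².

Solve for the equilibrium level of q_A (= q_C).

16.25

Firm A's profit: π = q_A(78 − (q_A + q_C)) − 13q_A − 0.5q_A².
∂π/∂q_A = 65 − 3q_A − q_C = 0, so q_A = 65/3 − (1/3)q_C.
The game is symmetric, so in equilibrium q_C = q_A: the reaction function gives (4/3)q_A = 65/3, hence q_A = 16.25.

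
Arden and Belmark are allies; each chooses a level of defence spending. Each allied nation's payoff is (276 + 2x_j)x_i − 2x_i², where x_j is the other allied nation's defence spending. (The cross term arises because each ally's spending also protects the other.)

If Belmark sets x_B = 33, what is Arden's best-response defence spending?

Arden's payoff is (276 + 2x_B)x_A − 2x_A².
∂π/∂x_A = 276 + 2x_B − 4x_A = 0, so x_A = 69 + 0.5x_B.
At x_B = 33: x_A = 69 + 0.5·33 = 85.5.

85.5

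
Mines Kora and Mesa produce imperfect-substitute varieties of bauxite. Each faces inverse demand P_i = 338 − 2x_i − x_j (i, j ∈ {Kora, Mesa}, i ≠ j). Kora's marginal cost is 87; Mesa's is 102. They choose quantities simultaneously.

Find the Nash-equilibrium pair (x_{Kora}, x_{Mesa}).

Mine Kora's profit: π = x_{Kora}(338 − 2x_{Kora} − x_{Mesa}) − 87x_{Kora}.
∂π/∂x_{Kora} = 251 − 4x_{Kora} − x_{Mesa} = 0 ⇒ x_{Kora} = 62.75 − 0.25x_{Mesa}.
Similarly x_{Mesa} = 59 − 0.25x_{Kora}.
Solving the two reaction functions simultaneously: (1 − (−0.25)(−0.25))x_{Kora} = 62.75 − 0.25·59, so 0.9375x_{Kora} = 48 and x_{Kora} = 51.2.
Then x_{Mesa} = 59 − 0.25·51.2 = 46.2.

51.2, 46.2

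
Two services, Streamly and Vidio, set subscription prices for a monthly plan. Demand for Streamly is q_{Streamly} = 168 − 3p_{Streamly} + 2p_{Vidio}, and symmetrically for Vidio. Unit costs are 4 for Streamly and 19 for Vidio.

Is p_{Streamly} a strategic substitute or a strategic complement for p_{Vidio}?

Streamly's profit: π = (p_{Streamly} − 4)(168 − 3p_{Streamly} + 2p_{Vidio}).
∂π/∂p_{Streamly} = 180 − 6p_{Streamly} + 2p_{Vidio} = 0 ⇒ p_{Streamly} = 30 + (1/3)p_{Vidio}.
The best-response slope dp_{Streamly}/dp_{Vidio} = 1/3 > 0: the reaction function is upward-sloping, so the choices are strategic complements.

strategic complements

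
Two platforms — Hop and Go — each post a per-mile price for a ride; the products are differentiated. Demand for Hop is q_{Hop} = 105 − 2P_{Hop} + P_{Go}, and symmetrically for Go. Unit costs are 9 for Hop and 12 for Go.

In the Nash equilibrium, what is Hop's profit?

2099.52

Hop's profit: π = (P_{Hop} − 9)(105 − 2P_{Hop} + P_{Go}).
∂π/∂P_{Hop} = 123 − 4P_{Hop} + P_{Go} = 0 ⇒ P_{Hop} = 30.75 + 0.25P_{Go}.
Similarly P_{Go} = 32.25 + 0.25P_{Hop}.
Substituting the second reaction function into the first: P_{Hop} = 30.75 + 0.25(32.25 + 0.25P_{Hop}), which gives 0.9375P_{Hop} = 38.8125 ⇒ P_{Hop} = 41.4.
Then P_{Go} = 32.25 + 0.25·41.4 = 42.6.
q_{Hop} = 105 − 2·41.4 + 42.6 = 64.8.
Profit = (41.4 − 9)·64.8 = 2099.52.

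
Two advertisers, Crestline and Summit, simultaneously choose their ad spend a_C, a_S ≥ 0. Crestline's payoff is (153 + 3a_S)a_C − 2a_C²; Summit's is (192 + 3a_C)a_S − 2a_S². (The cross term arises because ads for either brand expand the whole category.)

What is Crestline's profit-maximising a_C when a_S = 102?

Expanding Crestline's payoff: 153a_C + 3a_Sa_C − 2a_C².
∂π/∂a_C = 153 + 3a_S − 4a_C = 0, so a_C = 38.25 + 0.75a_S.
At a_S = 102: a_C = 38.25 + 0.75·102 = 114.75.

114.75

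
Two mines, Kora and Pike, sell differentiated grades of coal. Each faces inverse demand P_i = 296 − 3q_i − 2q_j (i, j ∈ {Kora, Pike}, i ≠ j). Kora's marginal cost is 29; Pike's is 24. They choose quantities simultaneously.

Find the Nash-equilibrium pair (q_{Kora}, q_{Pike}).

33.0625, 34.3125

Mine Kora's profit: π = q_{Kora}(296 − 3q_{Kora} − 2q_{Pike}) − 29q_{Kora}.
∂π/∂q_{Kora} = 267 − 6q_{Kora} − 2q_{Pike} = 0 ⇒ q_{Kora} = 44.5 − (1/3)q_{Pike}.
Similarly q_{Pike} = 136/3 − (1/3)q_{Kora}.
Substituting the second reaction function into the first: q_{Kora} = 44.5 − (1/3)(136/3 − (1/3)q_{Kora}), which gives (8/9)q_{Kora} = 529/18 ⇒ q_{Kora} = 33.0625.
Then q_{Pike} = 136/3 − (1/3)·33.0625 = 34.3125.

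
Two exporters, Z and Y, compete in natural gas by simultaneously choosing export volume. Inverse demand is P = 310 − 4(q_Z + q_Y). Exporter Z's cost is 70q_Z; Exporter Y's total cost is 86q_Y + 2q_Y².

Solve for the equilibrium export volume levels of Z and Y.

Exporter Z's profit: π = q_Z(310 − 4(q_Z + q_Y)) − 70q_Z.
∂π/∂q_Z = 240 − 8q_Z − 4q_Y = 0, so q_Z = 30 − 0.5q_Y.
For Y: ∂π/∂q_Y = 224 − 12q_Y − 4q_Z = 0 ⇒ q_Y = 56/3 − (1/3)q_Z.
Substituting the second reaction function into the first: q_Z = 30 − 0.5(56/3 − (1/3)q_Z), which gives (5/6)q_Z = 62/3 ⇒ q_Z = 24.8.
Then q_Y = 56/3 − (1/3)·24.8 = 10.4.

24.8, 10.4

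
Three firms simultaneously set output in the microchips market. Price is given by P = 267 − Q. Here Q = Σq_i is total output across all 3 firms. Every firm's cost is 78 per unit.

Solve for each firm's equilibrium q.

47.25

A representative firm's profit is π_i = q_i(267 − Q) − 78q_i, with Q = q_i + Σ_{j≠i} q_j.
First-order condition: 189 − 2q_i − Σ_{j≠i} q_j = 0.
With identical firms, set every q_j = q: then 189 − 2q − 2q = 0, i.e. q = 189/4 = 47.25.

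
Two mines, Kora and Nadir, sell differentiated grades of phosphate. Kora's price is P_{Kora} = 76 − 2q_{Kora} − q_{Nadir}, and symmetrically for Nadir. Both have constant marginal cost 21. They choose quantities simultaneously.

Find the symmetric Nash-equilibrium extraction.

11

Mine Kora's profit: π = q_{Kora}(76 − 2q_{Kora} − q_{Nadir}) − 21q_{Kora}.
∂π/∂q_{Kora} = 55 − 4q_{Kora} − q_{Nadir} = 0 ⇒ q_{Kora} = 13.75 − 0.25q_{Nadir}.
Setting q_{Kora} = q_{Nadir} in the reaction function: q_{Kora} = 13.75 − 0.25q_{Kora}, so q_{Kora} = 13.75 / 1.25 = 11.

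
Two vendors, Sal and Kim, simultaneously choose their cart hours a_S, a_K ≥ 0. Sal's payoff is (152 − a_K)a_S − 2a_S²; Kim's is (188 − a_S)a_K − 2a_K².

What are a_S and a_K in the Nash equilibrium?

28, 40

Expanding Sal's payoff: 152a_S − a_Ka_S − 2a_S².
∂π/∂a_S = 152 − a_K − 4a_S = 0, so a_S = 38 − 0.25a_K.
Likewise for Kim: a_K = 47 − 0.25a_S.
Solving the two reaction functions simultaneously: (1 − (−0.25)(−0.25))a_S = 38 − 0.25·47, so 0.9375a_S = 26.25 and a_S = 28.
Then a_K = 47 − 0.25·28 = 40.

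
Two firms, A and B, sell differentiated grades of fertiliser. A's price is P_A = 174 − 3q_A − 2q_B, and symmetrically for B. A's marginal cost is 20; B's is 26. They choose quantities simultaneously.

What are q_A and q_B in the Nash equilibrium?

19.625, 18.125

Firm A's profit: π = q_A(174 − 3q_A − 2q_B) − 20q_A.
∂π/∂q_A = 154 − 6q_A − 2q_B = 0 ⇒ q_A = 77/3 − (1/3)q_B.
Similarly q_B = 74/3 − (1/3)q_A.
Plugging q_B into A's best response: q_A = 77/3 − (1/3)(74/3 − (1/3)q_A) ⇒ (8/9)q_A = 157/9, so q_A = 19.625.
Then q_B = 74/3 − (1/3)·19.625 = 18.125.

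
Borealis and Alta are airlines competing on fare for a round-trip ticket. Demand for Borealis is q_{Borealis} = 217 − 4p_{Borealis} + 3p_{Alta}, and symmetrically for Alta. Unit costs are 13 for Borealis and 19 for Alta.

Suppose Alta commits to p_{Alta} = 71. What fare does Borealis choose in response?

Borealis's profit: π = (p_{Borealis} − 13)(217 − 4p_{Borealis} + 3p_{Alta}).
∂π/∂p_{Borealis} = 269 − 8p_{Borealis} + 3p_{Alta} = 0 ⇒ p_{Borealis} = 33.625 + 0.375p_{Alta}.
At p_{Alta} = 71: p_{Borealis} = 33.625 + 0.375·71 = 60.25.

60.25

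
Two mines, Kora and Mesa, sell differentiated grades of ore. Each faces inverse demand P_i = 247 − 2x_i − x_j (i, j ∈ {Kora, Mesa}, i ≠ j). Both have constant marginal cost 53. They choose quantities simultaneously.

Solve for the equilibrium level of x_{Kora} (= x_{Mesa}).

38.8

Mine Kora's profit: π = x_{Kora}(247 − 2x_{Kora} − x_{Mesa}) − 53x_{Kora}.
∂π/∂x_{Kora} = 194 − 4x_{Kora} − x_{Mesa} = 0 ⇒ x_{Kora} = 48.5 − 0.25x_{Mesa}.
The game is symmetric, so in equilibrium x_{Mesa} = x_{Kora}: the reaction function gives 1.25x_{Kora} = 48.5, hence x_{Kora} = 38.8.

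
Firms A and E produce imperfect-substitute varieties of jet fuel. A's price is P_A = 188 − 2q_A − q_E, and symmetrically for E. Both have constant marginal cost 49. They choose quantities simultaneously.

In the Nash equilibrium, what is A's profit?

1545.68

Firm A's profit: π = q_A(188 − 2q_A − q_E) − 49q_A.
∂π/∂q_A = 139 − 4q_A − q_E = 0 ⇒ q_A = 34.75 − 0.25q_E.
Setting q_A = q_E in the reaction function: q_A = 34.75 − 0.25q_A, so q_A = 34.75 / 1.25 = 27.8.
P_A = 188 − 2·27.8 − 27.8 = 104.6.
Profit = (104.6 − 49)·27.8 = 1545.68.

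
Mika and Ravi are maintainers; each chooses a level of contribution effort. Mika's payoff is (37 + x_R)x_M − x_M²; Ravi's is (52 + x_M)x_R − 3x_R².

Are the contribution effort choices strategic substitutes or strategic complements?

Expanding Mika's payoff: 37x_M + x_Rx_M − x_M².
∂π/∂x_M = 37 + x_R − 2x_M = 0, so x_M = 18.5 + 0.5x_R.
The best-response slope dx_M/dx_R = 0.5 > 0: the reaction function is upward-sloping, so the choices are strategic complements.

strategic complements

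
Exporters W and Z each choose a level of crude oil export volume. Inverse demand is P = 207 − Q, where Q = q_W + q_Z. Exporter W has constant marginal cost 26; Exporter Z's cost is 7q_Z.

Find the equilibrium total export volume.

127

Exporter W's profit: π = q_W(207 − (q_W + q_Z)) − 26q_W.
∂π/∂q_W = 181 − 2q_W − q_Z = 0, so q_W = 90.5 − 0.5q_Z.
By the same steps for Z: q_Z = 100 − 0.5q_W.
Solving the two reaction functions simultaneously: (1 − (−0.5)(−0.5))q_W = 90.5 − 0.5·100, so 0.75q_W = 40.5 and q_W = 54.
Then q_Z = 100 − 0.5·54 = 73.
Total export volume: 54 + 73 = 127.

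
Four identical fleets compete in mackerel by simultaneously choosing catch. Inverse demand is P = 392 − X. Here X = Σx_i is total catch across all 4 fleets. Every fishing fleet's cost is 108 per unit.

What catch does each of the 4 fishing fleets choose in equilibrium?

56.8

A representative fishing fleet's profit is π_i = x_i(392 − X) − 108x_i, with X = x_i + Σ_{j≠i} x_j.
First-order condition: 284 − 2x_i − Σ_{j≠i} x_j = 0.
In a symmetric equilibrium every fishing fleet chooses the same x, so Σ_{j≠i} x_j = 3x. The condition becomes 284 − 5x = 0, giving x = 284/5 = 56.8.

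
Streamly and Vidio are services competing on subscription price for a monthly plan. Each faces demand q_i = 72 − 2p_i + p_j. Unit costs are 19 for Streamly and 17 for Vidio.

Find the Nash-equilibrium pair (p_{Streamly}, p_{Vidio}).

36.4, 35.6

Streamly's profit: π = (p_{Streamly} − 19)(72 − 2p_{Streamly} + p_{Vidio}).
∂π/∂p_{Streamly} = 110 − 4p_{Streamly} + p_{Vidio} = 0 ⇒ p_{Streamly} = 27.5 + 0.25p_{Vidio}.
Similarly p_{Vidio} = 26.5 + 0.25p_{Streamly}.
Solving the two reaction functions simultaneously: (1 − (0.25)(0.25))p_{Streamly} = 27.5 + 0.25·26.5, so 0.9375p_{Streamly} = 34.125 and p_{Streamly} = 36.4.
Then p_{Vidio} = 26.5 + 0.25·36.4 = 35.6.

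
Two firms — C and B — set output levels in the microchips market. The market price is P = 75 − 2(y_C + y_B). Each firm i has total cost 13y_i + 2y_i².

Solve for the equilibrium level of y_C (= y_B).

Firm C's profit: π = y_C(75 − 2(y_C + y_B)) − 13y_C − 2y_C².
∂π/∂y_C = 62 − 8y_C − 2y_B = 0, so y_C = 7.75 − 0.25y_B.
The game is symmetric, so in equilibrium y_B = y_C: the reaction function gives 1.25y_C = 7.75, hence y_C = 6.2.

6.2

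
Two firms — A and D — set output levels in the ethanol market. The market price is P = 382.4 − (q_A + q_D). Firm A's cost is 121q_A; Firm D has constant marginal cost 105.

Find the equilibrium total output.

179.6

Firm A's profit: π = q_A(382.4 − (q_A + q_D)) − 121q_A.
∂π/∂q_A = 261.4 − 2q_A − q_D = 0, so q_A = 130.7 − 0.5q_D.
By the same steps for D: q_D = 138.7 − 0.5q_A.
Substituting the second reaction function into the first: q_A = 130.7 − 0.5(138.7 − 0.5q_A), which gives 0.75q_A = 61.35 ⇒ q_A = 81.8.
Then q_D = 138.7 − 0.5·81.8 = 97.8.
Total output: 81.8 + 97.8 = 179.6.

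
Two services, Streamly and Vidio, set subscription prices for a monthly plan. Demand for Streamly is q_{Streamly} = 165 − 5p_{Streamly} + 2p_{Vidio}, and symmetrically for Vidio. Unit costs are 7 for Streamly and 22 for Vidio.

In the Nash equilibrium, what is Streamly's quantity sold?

97.8125

Streamly's profit: π = (p_{Streamly} − 7)(165 − 5p_{Streamly} + 2p_{Vidio}).
∂π/∂p_{Streamly} = 200 − 10p_{Streamly} + 2p_{Vidio} = 0 ⇒ p_{Streamly} = 20 + 0.2p_{Vidio}.
Similarly p_{Vidio} = 27.5 + 0.2p_{Streamly}.
Substituting the second reaction function into the first: p_{Streamly} = 20 + 0.2(27.5 + 0.2p_{Streamly}), which gives 0.96p_{Streamly} = 25.5 ⇒ p_{Streamly} = 26.5625.
Then p_{Vidio} = 27.5 + 0.2·26.5625 = 32.8125.
q_{Streamly} = 165 − 5·26.5625 + 2·32.8125 = 97.8125.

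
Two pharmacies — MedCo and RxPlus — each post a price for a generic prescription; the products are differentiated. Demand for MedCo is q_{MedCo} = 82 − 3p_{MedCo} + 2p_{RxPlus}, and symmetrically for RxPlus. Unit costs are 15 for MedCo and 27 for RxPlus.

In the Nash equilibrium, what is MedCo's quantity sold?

57

MedCo's profit: π = (p_{MedCo} − 15)(82 − 3p_{MedCo} + 2p_{RxPlus}).
∂π/∂p_{MedCo} = 127 − 6p_{MedCo} + 2p_{RxPlus} = 0 ⇒ p_{MedCo} = 127/6 + (1/3)p_{RxPlus}.
Similarly p_{RxPlus} = 163/6 + (1/3)p_{MedCo}.
Plugging p_{RxPlus} into MedCo's best response: p_{MedCo} = 127/6 + (1/3)(163/6 + (1/3)p_{MedCo}) ⇒ (8/9)p_{MedCo} = 272/9, so p_{MedCo} = 34.
Then p_{RxPlus} = 163/6 + (1/3)·34 = 38.5.
q_{MedCo} = 82 − 3·34 + 2·38.5 = 57.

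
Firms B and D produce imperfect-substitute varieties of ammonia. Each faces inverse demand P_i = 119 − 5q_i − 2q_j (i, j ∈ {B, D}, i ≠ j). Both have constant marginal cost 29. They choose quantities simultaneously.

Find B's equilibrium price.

66.5

Firm B's profit: π = q_B(119 − 5q_B − 2q_D) − 29q_B.
∂π/∂q_B = 90 − 10q_B − 2q_D = 0 ⇒ q_B = 9 − 0.2q_D.
The game is symmetric, so in equilibrium q_D = q_B: the reaction function gives 1.2q_B = 9, hence q_B = 7.5.
P_B = 119 − 5·7.5 − 2·7.5 = 66.5.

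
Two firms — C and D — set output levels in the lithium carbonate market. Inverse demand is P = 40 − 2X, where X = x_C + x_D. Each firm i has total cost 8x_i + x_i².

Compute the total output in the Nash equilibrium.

8

Firm C's profit: π = x_C(40 − 2(x_C + x_D)) − 8x_C − x_C².
∂π/∂x_C = 32 − 6x_C − 2x_D = 0, so x_C = 16/3 − (1/3)x_D.
The game is symmetric, so in equilibrium x_D = x_C: the reaction function gives (4/3)x_C = 16/3, hence x_C = 4.
Total output: 4 + 4 = 8.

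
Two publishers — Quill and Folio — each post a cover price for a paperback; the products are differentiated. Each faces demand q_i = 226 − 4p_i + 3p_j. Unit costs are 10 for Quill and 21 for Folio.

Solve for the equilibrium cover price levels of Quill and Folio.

55.6, 59.6

Quill's profit: π = (p_{Quill} − 10)(226 − 4p_{Quill} + 3p_{Folio}).
∂π/∂p_{Quill} = 266 − 8p_{Quill} + 3p_{Folio} = 0 ⇒ p_{Quill} = 33.25 + 0.375p_{Folio}.
Similarly p_{Folio} = 38.75 + 0.375p_{Quill}.
Solving the two reaction functions simultaneously: (1 − (0.375)(0.375))p_{Quill} = 33.25 + 0.375·38.75, so (55/64)p_{Quill} = 1529/32 and p_{Quill} = 55.6.
Then p_{Folio} = 38.75 + 0.375·55.6 = 59.6.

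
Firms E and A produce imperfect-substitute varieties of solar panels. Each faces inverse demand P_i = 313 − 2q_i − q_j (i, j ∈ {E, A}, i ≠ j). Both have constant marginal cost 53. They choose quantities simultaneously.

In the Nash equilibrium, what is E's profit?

Firm E's profit: π = q_E(313 − 2q_E − q_A) − 53q_E.
∂π/∂q_E = 260 − 4q_E − q_A = 0 ⇒ q_E = 65 − 0.25q_A.
By symmetry q_A = q_E; substituting into the reaction function, 1.25q_E = 65 and q_E = 52.
P_E = 313 − 2·52 − 52 = 157.
Profit = (157 − 53)·52 = 5408.

5408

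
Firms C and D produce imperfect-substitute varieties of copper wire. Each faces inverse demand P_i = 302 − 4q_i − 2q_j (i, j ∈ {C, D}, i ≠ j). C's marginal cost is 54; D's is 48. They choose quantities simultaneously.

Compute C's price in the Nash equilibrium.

152.4

Firm C's profit: π = q_C(302 − 4q_C − 2q_D) − 54q_C.
∂π/∂q_C = 248 − 8q_C − 2q_D = 0 ⇒ q_C = 31 − 0.25q_D.
Similarly q_D = 31.75 − 0.25q_C.
Plugging q_D into C's best response: q_C = 31 − 0.25(31.75 − 0.25q_C) ⇒ 0.9375q_C = 23.0625, so q_C = 24.6.
Then q_D = 31.75 − 0.25·24.6 = 25.6.
P_C = 302 − 4·24.6 − 2·25.6 = 152.4.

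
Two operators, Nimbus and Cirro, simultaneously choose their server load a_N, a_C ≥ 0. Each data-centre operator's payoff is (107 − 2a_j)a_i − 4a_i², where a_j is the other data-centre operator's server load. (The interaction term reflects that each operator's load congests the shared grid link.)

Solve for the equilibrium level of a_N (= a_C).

Nimbus's payoff is (107 − 2a_C)a_N − 4a_N².
∂π/∂a_N = 107 − 2a_C − 8a_N = 0, so a_N = 13.375 − 0.25a_C.
The game is symmetric, so in equilibrium a_C = a_N: the reaction function gives 1.25a_N = 13.375, hence a_N = 10.7.

10.7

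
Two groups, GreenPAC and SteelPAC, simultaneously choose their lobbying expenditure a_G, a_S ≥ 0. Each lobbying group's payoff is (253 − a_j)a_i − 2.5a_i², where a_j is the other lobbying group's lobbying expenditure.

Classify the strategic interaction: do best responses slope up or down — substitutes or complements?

GreenPAC's payoff is (253 − a_S)a_G − 2.5a_G².
∂π/∂a_G = 253 − a_S − 5a_G = 0, so a_G = 50.6 − 0.2a_S.
The best-response slope da_G/da_S = −0.2 < 0: the reaction function is downward-sloping, so the choices are strategic substitutes.

strategic substitutes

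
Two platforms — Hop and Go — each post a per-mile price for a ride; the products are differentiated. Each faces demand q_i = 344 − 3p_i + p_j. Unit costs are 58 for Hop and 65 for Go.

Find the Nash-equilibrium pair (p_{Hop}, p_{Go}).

Hop's profit: π = (p_{Hop} − 58)(344 − 3p_{Hop} + p_{Go}).
∂π/∂p_{Hop} = 518 − 6p_{Hop} + p_{Go} = 0 ⇒ p_{Hop} = 259/3 + (1/6)p_{Go}.
Similarly p_{Go} = 539/6 + (1/6)p_{Hop}.
Solving the two reaction functions simultaneously: (1 − (1/6)(1/6))p_{Hop} = 259/3 + (1/6)·(539/6), so (35/36)p_{Hop} = 3647/36 and p_{Hop} = 104.2.
Then p_{Go} = 539/6 + (1/6)·104.2 = 107.2.

104.2, 107.2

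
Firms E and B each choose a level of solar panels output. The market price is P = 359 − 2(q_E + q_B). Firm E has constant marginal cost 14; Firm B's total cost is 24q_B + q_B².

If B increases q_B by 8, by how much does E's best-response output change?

Firm E's profit: π = q_E(359 − 2(q_E + q_B)) − 14q_E.
∂π/∂q_E = 345 − 4q_E − 2q_B = 0, so q_E = 86.25 − 0.5q_B.
The reaction-function slope is −0.5, so an 8-unit rise in q_B moves q_E by −0.5 × 8 = −4. E's best response falls — the actions are strategic substitutes.

-4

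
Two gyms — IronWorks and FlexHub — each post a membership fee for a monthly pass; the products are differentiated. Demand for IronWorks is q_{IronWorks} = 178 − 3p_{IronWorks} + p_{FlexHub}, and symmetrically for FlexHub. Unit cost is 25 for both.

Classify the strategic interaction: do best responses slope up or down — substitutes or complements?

strategic complements

IronWorks's profit: π = (p_{IronWorks} − 25)(178 − 3p_{IronWorks} + p_{FlexHub}).
∂π/∂p_{IronWorks} = 253 − 6p_{IronWorks} + p_{FlexHub} = 0 ⇒ p_{IronWorks} = 253/6 + (1/6)p_{FlexHub}.
The best-response slope dp_{IronWorks}/dp_{FlexHub} = 1/6 > 0: the reaction function is upward-sloping, so the choices are strategic complements.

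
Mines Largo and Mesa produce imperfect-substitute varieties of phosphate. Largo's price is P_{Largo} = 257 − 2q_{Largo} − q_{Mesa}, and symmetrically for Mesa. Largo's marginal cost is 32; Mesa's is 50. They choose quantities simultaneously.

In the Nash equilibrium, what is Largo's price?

124.4

Mine Largo's profit: π = q_{Largo}(257 − 2q_{Largo} − q_{Mesa}) − 32q_{Largo}.
∂π/∂q_{Largo} = 225 − 4q_{Largo} − q_{Mesa} = 0 ⇒ q_{Largo} = 56.25 − 0.25q_{Mesa}.
Similarly q_{Mesa} = 51.75 − 0.25q_{Largo}.
Substituting the second reaction function into the first: q_{Largo} = 56.25 − 0.25(51.75 − 0.25q_{Largo}), which gives 0.9375q_{Largo} = 43.3125 ⇒ q_{Largo} = 46.2.
Then q_{Mesa} = 51.75 − 0.25·46.2 = 40.2.
P_{Largo} = 257 − 2·46.2 − 40.2 = 124.4.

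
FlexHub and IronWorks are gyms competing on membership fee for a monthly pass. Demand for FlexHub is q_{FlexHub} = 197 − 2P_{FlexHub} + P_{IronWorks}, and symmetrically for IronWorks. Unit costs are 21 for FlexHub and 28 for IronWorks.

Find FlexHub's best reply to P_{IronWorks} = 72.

FlexHub's profit: π = (P_{FlexHub} − 21)(197 − 2P_{FlexHub} + P_{IronWorks}).
∂π/∂P_{FlexHub} = 239 − 4P_{FlexHub} + P_{IronWorks} = 0 ⇒ P_{FlexHub} = 59.75 + 0.25P_{IronWorks}.
At P_{IronWorks} = 72: P_{FlexHub} = 59.75 + 0.25·72 = 77.75.

77.75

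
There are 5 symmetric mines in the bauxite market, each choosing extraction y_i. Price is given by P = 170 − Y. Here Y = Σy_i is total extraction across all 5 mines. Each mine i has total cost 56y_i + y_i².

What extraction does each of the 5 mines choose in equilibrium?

A representative mine's profit is π_i = y_i(170 − Y) − 56y_i − y_i², with Y = y_i + Σ_{j≠i} y_j.
First-order condition: 114 − 4y_i − Σ_{j≠i} y_j = 0.
In a symmetric equilibrium every mine chooses the same y, so Σ_{j≠i} y_j = 4y. The condition becomes 114 − 8y = 0, giving y = 114/8 = 14.25.

14.25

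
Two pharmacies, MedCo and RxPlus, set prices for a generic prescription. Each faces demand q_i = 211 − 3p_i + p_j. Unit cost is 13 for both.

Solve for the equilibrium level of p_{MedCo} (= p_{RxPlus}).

MedCo's profit: π = (p_{MedCo} − 13)(211 − 3p_{MedCo} + p_{RxPlus}).
∂π/∂p_{MedCo} = 250 − 6p_{MedCo} + p_{RxPlus} = 0 ⇒ p_{MedCo} = 125/3 + (1/6)p_{RxPlus}.
The game is symmetric, so in equilibrium p_{RxPlus} = p_{MedCo}: the reaction function gives (5/6)p_{MedCo} = 125/3, hence p_{MedCo} = 50.

50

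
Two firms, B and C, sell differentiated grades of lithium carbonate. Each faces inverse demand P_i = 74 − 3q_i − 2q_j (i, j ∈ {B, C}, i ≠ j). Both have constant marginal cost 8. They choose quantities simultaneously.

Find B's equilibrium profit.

204.1875

Firm B's profit: π = q_B(74 − 3q_B − 2q_C) − 8q_B.
∂π/∂q_B = 66 − 6q_B − 2q_C = 0 ⇒ q_B = 11 − (1/3)q_C.
By symmetry q_C = q_B; substituting into the reaction function, (4/3)q_B = 11 and q_B = 8.25.
P_B = 74 − 3·8.25 − 2·8.25 = 32.75.
Profit = (32.75 − 8)·8.25 = 204.1875.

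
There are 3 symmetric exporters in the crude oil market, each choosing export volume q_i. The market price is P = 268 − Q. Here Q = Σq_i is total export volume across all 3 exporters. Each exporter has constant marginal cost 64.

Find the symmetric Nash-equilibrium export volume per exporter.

A representative exporter's profit is π_i = q_i(268 − Q) − 64q_i, with Q = q_i + Σ_{j≠i} q_j.
First-order condition: 204 − 2q_i − Σ_{j≠i} q_j = 0.
Imposing symmetry (q_j = q for all j) turns Σ_{j≠i} q_j into 2q, so 204 = 4q and q = 51.

51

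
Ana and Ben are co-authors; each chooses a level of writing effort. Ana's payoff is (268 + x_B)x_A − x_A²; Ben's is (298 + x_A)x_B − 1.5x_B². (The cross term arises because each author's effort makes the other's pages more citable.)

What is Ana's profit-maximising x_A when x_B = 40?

Expanding Ana's payoff: 268x_A + x_Bx_A − x_A².
∂π/∂x_A = 268 + x_B − 2x_A = 0, so x_A = 134 + 0.5x_B.
At x_B = 40: x_A = 134 + 0.5·40 = 154.

154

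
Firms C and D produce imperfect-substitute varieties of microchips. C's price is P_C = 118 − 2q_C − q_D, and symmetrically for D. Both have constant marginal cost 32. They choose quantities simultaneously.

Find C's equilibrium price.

Firm C's profit: π = q_C(118 − 2q_C − q_D) − 32q_C.
∂π/∂q_C = 86 − 4q_C − q_D = 0 ⇒ q_C = 21.5 − 0.25q_D.
The game is symmetric, so in equilibrium q_D = q_C: the reaction function gives 1.25q_C = 21.5, hence q_C = 17.2.
P_C = 118 − 2·17.2 − 17.2 = 66.4.

66.4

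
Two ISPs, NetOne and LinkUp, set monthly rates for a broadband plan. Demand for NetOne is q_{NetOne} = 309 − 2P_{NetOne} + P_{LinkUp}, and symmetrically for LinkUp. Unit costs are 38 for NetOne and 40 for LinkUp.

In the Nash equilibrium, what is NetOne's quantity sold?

181.2

NetOne's profit: π = (P_{NetOne} − 38)(309 − 2P_{NetOne} + P_{LinkUp}).
∂π/∂P_{NetOne} = 385 − 4P_{NetOne} + P_{LinkUp} = 0 ⇒ P_{NetOne} = 96.25 + 0.25P_{LinkUp}.
Similarly P_{LinkUp} = 97.25 + 0.25P_{NetOne}.
Substituting the second reaction function into the first: P_{NetOne} = 96.25 + 0.25(97.25 + 0.25P_{NetOne}), which gives 0.9375P_{NetOne} = 120.5625 ⇒ P_{NetOne} = 128.6.
Then P_{LinkUp} = 97.25 + 0.25·128.6 = 129.4.
q_{NetOne} = 309 − 2·128.6 + 129.4 = 181.2.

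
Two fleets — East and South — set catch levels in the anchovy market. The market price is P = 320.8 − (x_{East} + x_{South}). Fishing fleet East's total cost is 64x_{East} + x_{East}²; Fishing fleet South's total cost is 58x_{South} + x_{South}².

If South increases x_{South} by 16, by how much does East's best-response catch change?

-4

Fishing fleet East's profit: π = x_{East}(320.8 − (x_{East} + x_{South})) − 64x_{East} − x_{East}².
∂π/∂x_{East} = 256.8 − 4x_{East} − x_{South} = 0, so x_{East} = 64.2 − 0.25x_{South}.
The reaction-function slope is −0.25, so a 16-unit rise in x_{South} moves x_{East} by −0.25 × 16 = −4. East's best response falls — the actions are strategic substitutes.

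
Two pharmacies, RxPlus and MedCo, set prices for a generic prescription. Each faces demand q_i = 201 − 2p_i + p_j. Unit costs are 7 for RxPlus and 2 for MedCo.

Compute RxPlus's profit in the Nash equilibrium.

8192

RxPlus's profit: π = (p_{RxPlus} − 7)(201 − 2p_{RxPlus} + p_{MedCo}).
∂π/∂p_{RxPlus} = 215 − 4p_{RxPlus} + p_{MedCo} = 0 ⇒ p_{RxPlus} = 53.75 + 0.25p_{MedCo}.
Similarly p_{MedCo} = 51.25 + 0.25p_{RxPlus}.
Plugging p_{MedCo} into RxPlus's best response: p_{RxPlus} = 53.75 + 0.25(51.25 + 0.25p_{RxPlus}) ⇒ 0.9375p_{RxPlus} = 66.5625, so p_{RxPlus} = 71.
Then p_{MedCo} = 51.25 + 0.25·71 = 69.
q_{RxPlus} = 201 − 2·71 + 69 = 128.
Profit = (71 − 7)·128 = 8192.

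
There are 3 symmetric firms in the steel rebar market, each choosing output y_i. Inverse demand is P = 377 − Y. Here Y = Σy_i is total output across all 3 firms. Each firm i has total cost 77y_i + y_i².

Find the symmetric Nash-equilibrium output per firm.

A representative firm's profit is π_i = y_i(377 − Y) − 77y_i − y_i², with Y = y_i + Σ_{j≠i} y_j.
First-order condition: 300 − 4y_i − Σ_{j≠i} y_j = 0.
With identical firms, set every y_j = y: then 300 − 4y − 2y = 0, i.e. y = 300/6 = 50.

50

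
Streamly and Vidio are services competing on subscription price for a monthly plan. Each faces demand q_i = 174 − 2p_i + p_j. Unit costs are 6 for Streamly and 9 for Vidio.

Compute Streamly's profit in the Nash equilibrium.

Streamly's profit: π = (p_{Streamly} − 6)(174 − 2p_{Streamly} + p_{Vidio}).
∂π/∂p_{Streamly} = 186 − 4p_{Streamly} + p_{Vidio} = 0 ⇒ p_{Streamly} = 46.5 + 0.25p_{Vidio}.
Similarly p_{Vidio} = 48 + 0.25p_{Streamly}.
Substituting the second reaction function into the first: p_{Streamly} = 46.5 + 0.25(48 + 0.25p_{Streamly}), which gives 0.9375p_{Streamly} = 58.5 ⇒ p_{Streamly} = 62.4.
Then p_{Vidio} = 48 + 0.25·62.4 = 63.6.
q_{Streamly} = 174 − 2·62.4 + 63.6 = 112.8.
Profit = (62.4 − 6)·112.8 = 6361.92.

6361.92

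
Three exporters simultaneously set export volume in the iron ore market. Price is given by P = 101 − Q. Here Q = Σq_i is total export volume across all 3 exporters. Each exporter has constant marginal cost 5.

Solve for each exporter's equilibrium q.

24

A representative exporter's profit is π_i = q_i(101 − Q) − 5q_i, with Q = q_i + Σ_{j≠i} q_j.
First-order condition: 96 − 2q_i − Σ_{j≠i} q_j = 0.
With identical exporters, set every q_j = q: then 96 − 2q − 2q = 0, i.e. q = 96/4 = 24.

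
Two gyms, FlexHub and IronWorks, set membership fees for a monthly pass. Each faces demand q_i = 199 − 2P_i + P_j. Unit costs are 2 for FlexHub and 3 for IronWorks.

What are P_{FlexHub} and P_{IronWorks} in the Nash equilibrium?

67.8, 68.2

FlexHub's profit: π = (P_{FlexHub} − 2)(199 − 2P_{FlexHub} + P_{IronWorks}).
∂π/∂P_{FlexHub} = 203 − 4P_{FlexHub} + P_{IronWorks} = 0 ⇒ P_{FlexHub} = 50.75 + 0.25P_{IronWorks}.
Similarly P_{IronWorks} = 51.25 + 0.25P_{FlexHub}.
Plugging P_{IronWorks} into FlexHub's best response: P_{FlexHub} = 50.75 + 0.25(51.25 + 0.25P_{FlexHub}) ⇒ 0.9375P_{FlexHub} = 63.5625, so P_{FlexHub} = 67.8.
Then P_{IronWorks} = 51.25 + 0.25·67.8 = 68.2.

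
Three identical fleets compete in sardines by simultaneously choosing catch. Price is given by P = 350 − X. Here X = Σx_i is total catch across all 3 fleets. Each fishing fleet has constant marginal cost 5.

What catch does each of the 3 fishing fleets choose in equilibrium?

86.25

A representative fishing fleet's profit is π_i = x_i(350 − X) − 5x_i, with X = x_i + Σ_{j≠i} x_j.
First-order condition: 345 − 2x_i − Σ_{j≠i} x_j = 0.
In a symmetric equilibrium every fishing fleet chooses the same x, so Σ_{j≠i} x_j = 2x. The condition becomes 345 − 4x = 0, giving x = 345/4 = 86.25.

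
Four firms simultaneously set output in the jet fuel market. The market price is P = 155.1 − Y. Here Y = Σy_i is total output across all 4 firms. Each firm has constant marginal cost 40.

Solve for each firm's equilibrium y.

A representative firm's profit is π_i = y_i(155.1 − Y) − 40y_i, with Y = y_i + Σ_{j≠i} y_j.
First-order condition: 115.1 − 2y_i − Σ_{j≠i} y_j = 0.
With identical firms, set every y_j = y: then 115.1 − 2y − 3y = 0, i.e. y = 115.1/5 = 23.02.

23.02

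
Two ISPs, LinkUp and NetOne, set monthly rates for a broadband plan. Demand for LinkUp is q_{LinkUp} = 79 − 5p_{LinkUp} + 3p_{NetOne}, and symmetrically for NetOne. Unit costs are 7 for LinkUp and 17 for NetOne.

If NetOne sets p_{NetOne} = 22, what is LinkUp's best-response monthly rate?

LinkUp's profit: π = (p_{LinkUp} − 7)(79 − 5p_{LinkUp} + 3p_{NetOne}).
∂π/∂p_{LinkUp} = 114 − 10p_{LinkUp} + 3p_{NetOne} = 0 ⇒ p_{LinkUp} = 11.4 + 0.3p_{NetOne}.
At p_{NetOne} = 22: p_{LinkUp} = 11.4 + 0.3·22 = 18.

18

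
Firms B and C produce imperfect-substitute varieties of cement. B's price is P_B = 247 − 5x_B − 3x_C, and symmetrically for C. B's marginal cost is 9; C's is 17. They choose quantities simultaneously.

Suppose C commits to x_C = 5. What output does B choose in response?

22.3

Firm B's profit: π = x_B(247 − 5x_B − 3x_C) − 9x_B.
∂π/∂x_B = 238 − 10x_B − 3x_C = 0 ⇒ x_B = 23.8 − 0.3x_C.
At x_C = 5: x_B = 23.8 − 0.3·5 = 22.3.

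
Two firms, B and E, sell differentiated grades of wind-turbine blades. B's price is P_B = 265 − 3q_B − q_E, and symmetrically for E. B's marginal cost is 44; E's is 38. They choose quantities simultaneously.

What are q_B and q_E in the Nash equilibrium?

31.4, 32.6

Firm B's profit: π = q_B(265 − 3q_B − q_E) − 44q_B.
∂π/∂q_B = 221 − 6q_B − q_E = 0 ⇒ q_B = 221/6 − (1/6)q_E.
Similarly q_E = 227/6 − (1/6)q_B.
Solving the two reaction functions simultaneously: (1 − (−1/6)(−1/6))q_B = 221/6 − (1/6)·(227/6), so (35/36)q_B = 1099/36 and q_B = 31.4.
Then q_E = 227/6 − (1/6)·31.4 = 32.6.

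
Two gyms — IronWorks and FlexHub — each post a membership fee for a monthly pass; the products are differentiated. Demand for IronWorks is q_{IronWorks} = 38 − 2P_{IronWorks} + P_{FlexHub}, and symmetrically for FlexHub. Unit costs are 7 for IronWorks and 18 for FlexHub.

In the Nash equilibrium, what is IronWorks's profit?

IronWorks's profit: π = (P_{IronWorks} − 7)(38 − 2P_{IronWorks} + P_{FlexHub}).
∂π/∂P_{IronWorks} = 52 − 4P_{IronWorks} + P_{FlexHub} = 0 ⇒ P_{IronWorks} = 13 + 0.25P_{FlexHub}.
Similarly P_{FlexHub} = 18.5 + 0.25P_{IronWorks}.
Plugging P_{FlexHub} into IronWorks's best response: P_{IronWorks} = 13 + 0.25(18.5 + 0.25P_{IronWorks}) ⇒ 0.9375P_{IronWorks} = 17.625, so P_{IronWorks} = 18.8.
Then P_{FlexHub} = 18.5 + 0.25·18.8 = 23.2.
q_{IronWorks} = 38 − 2·18.8 + 23.2 = 23.6.
Profit = (18.8 − 7)·23.6 = 278.48.

278.48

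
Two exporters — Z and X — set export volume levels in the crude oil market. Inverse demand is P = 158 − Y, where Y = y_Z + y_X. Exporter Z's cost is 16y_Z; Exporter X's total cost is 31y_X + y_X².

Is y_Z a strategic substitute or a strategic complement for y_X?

Exporter Z's profit: π = y_Z(158 − (y_Z + y_X)) − 16y_Z.
∂π/∂y_Z = 142 − 2y_Z − y_X = 0, so y_Z = 71 − 0.5y_X.
The best-response slope dy_Z/dy_X = −0.5 < 0: the reaction function is downward-sloping, so the choices are strategic substitutes.

strategic substitutes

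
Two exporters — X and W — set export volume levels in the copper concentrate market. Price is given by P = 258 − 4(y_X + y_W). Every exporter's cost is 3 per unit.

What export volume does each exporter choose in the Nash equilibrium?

21.25

Exporter X's profit: π = y_X(258 − 4(y_X + y_W)) − 3y_X.
∂π/∂y_X = 255 − 8y_X − 4y_W = 0, so y_X = 31.875 − 0.5y_W.
Setting y_X = y_W in the reaction function: y_X = 31.875 − 0.5y_X, so y_X = 31.875 / 1.5 = 21.25.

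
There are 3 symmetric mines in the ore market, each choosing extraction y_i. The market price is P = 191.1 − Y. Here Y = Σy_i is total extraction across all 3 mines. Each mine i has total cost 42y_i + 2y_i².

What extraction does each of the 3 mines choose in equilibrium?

18.6375

A representative mine's profit is π_i = y_i(191.1 − Y) − 42y_i − 2y_i², with Y = y_i + Σ_{j≠i} y_j.
First-order condition: 149.1 − 6y_i − Σ_{j≠i} y_j = 0.
With identical mines, set every y_j = y: then 149.1 − 6y − 2y = 0, i.e. y = 149.1/8 = 18.6375.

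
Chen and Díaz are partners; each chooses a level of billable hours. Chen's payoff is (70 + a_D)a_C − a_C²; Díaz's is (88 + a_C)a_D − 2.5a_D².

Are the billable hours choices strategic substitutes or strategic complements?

strategic complements

Expanding Chen's payoff: 70a_C + a_Da_C − a_C².
∂π/∂a_C = 70 + a_D − 2a_C = 0, so a_C = 35 + 0.5a_D.
The best-response slope da_C/da_D = 0.5 > 0: the reaction function is upward-sloping, so the choices are strategic complements.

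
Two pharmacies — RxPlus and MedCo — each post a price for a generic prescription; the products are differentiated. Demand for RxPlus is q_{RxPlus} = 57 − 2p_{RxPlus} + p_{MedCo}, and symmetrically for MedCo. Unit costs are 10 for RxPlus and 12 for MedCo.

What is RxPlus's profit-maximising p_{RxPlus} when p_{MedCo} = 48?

RxPlus's profit: π = (p_{RxPlus} − 10)(57 − 2p_{RxPlus} + p_{MedCo}).
∂π/∂p_{RxPlus} = 77 − 4p_{RxPlus} + p_{MedCo} = 0 ⇒ p_{RxPlus} = 19.25 + 0.25p_{MedCo}.
At p_{MedCo} = 48: p_{RxPlus} = 19.25 + 0.25·48 = 31.25.

31.25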